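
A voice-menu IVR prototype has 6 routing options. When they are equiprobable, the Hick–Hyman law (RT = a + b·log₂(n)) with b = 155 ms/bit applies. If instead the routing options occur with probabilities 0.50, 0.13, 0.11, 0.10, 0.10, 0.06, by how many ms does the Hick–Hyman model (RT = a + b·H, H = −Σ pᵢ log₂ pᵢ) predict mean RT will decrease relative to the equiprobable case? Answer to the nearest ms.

69 ms

Equiprobable entropy H₀ = log₂ 6 = 2.5850 bits.
Skewed entropy H = −Σ pᵢ log₂ pᵢ = 2.1409 bits.
ΔRT = b·(H₀ − H) = 155 × 0.4441 = 68.84 ms.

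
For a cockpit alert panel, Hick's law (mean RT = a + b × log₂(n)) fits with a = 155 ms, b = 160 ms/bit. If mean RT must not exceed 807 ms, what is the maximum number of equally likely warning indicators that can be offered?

Information budget: (807 − 155)/160 = 4.0750 bits, so n ≤ 2^4.0750 = 16.854 → at most 16.

16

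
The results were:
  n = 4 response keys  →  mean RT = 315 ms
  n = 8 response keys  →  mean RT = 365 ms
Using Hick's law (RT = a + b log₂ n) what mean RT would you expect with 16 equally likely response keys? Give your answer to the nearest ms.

With log₂ n on the abscissa the relation is linear; from the two conditions:
  b = (365 − 315) / (log₂ 8 − log₂ 4) = 50 / (3 − 2) = 50 ms/bit
  a = 315 − 50 × 2 = 215 ms
Then RT(16) = 215 + 50 × log₂ 16 = 215 + 50 × 4 ≈ 415.000 ms.

415 ms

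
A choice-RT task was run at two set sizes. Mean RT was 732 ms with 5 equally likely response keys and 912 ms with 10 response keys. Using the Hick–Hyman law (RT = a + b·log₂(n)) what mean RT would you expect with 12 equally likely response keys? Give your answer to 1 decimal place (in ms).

Fit slope and intercept:
  b = (912 − 732) / (log₂ 10 − log₂ 5) = 180 / (3.3219 − 2.3219) = 180.000 ms/bit
  a = 732 − 180.000 × 2.3219 = 314.053 ms
Then RT(12) = 314.053 + 180.000 × log₂ 12 = 314.053 + 180.000 × 3.5850 ≈ 959.346 ms.

959.3 ms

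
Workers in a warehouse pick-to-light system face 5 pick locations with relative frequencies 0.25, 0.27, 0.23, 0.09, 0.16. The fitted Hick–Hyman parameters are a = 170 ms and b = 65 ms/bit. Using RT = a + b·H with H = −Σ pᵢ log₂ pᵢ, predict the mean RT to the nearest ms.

315 ms

Entropy contributions −pᵢ log₂ pᵢ: 0.5000, 0.5100, 0.4877, 0.3127, 0.4230; sum H = 2.2334 bits.
RT = a + bH = 170 + 65·2.2334 = 315.17 ms.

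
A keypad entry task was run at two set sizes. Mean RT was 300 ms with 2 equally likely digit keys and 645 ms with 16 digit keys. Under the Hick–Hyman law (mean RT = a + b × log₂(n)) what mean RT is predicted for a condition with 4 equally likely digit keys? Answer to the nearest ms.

415 ms

Fit slope and intercept:
  b = (645 − 300) / (log₂ 16 − log₂ 2) = 345 / (4 − 1) = 115 ms/bit
  a = 300 − 115 × 1 = 185 ms
Then RT(4) = 185 + 115 × log₂ 4 = 185 + 115 × 2 ≈ 415.000 ms.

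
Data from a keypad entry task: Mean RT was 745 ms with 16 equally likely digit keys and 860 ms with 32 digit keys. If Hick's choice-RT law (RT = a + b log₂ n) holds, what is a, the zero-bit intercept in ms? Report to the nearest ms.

b = (RT₂ − RT₁)/(log₂ n₂ − log₂ n₁) = (860 − 745)/(5 − 4) = 115 ms/bit.
Intercept: a = 745 − 115·log₂(16) = 285.000 ms.

285 ms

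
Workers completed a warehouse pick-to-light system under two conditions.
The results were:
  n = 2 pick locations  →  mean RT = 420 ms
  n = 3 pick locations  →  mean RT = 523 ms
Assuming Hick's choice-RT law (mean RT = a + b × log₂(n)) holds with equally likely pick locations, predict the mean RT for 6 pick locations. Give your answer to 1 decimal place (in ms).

Fit slope and intercept:
  b = (523 − 420) / (log₂ 3 − log₂ 2) = 103 / (1.5850 − 1) = 176.080 ms/bit
  a = 420 − 176.080 × 1 = 243.920 ms
Then RT(6) = 243.920 + 176.080 × log₂ 6 = 243.920 + 176.080 × 2.5850 ≈ 699.080 ms.

699.1 ms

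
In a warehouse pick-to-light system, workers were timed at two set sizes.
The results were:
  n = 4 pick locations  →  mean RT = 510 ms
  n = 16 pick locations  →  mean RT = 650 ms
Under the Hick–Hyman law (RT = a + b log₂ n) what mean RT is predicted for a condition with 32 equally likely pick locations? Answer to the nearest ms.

720 ms

With log₂ n on the abscissa the relation is linear; from the two conditions:
  b = (650 − 510) / (log₂ 16 − log₂ 4) = 140 / (4 − 2) = 70 ms/bit
  a = 510 − 70 × 2 = 370 ms
Then RT(32) = 370 + 70 × log₂ 32 = 370 + 70 × 5 ≈ 720.000 ms.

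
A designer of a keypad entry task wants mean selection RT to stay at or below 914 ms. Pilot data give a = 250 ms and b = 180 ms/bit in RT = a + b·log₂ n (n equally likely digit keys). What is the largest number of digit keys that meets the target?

12

180·log₂ n ≤ 914 − 250 = 664, giving log₂ n ≤ 3.6889 and n ≤ 12.896. The largest whole number is 12.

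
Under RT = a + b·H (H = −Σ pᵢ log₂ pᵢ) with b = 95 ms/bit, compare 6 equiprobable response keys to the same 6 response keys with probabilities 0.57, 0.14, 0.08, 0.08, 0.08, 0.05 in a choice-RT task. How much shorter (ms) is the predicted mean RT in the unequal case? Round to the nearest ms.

60 ms

The RT saving is b·ΔH. Equiprobable H₀ = log₂(6) = 2.5850 bits; with the given probabilities H = 1.9500 bits.
b·(H₀ − H) = 95 × (2.5850 − 1.9500) = 60.32 ms.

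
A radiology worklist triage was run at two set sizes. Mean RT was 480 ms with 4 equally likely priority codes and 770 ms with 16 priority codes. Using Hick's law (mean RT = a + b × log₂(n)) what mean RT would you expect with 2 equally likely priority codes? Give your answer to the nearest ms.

335 ms

Solve the two-equation system in a and b:
  b = (770 − 480) / (log₂ 16 − log₂ 4) = 290 / (4 − 2) = 145 ms/bit
  a = 480 − 145 × 2 = 190 ms
Then RT(2) = 190 + 145 × log₂ 2 = 190 + 145 × 1 ≈ 335.000 ms.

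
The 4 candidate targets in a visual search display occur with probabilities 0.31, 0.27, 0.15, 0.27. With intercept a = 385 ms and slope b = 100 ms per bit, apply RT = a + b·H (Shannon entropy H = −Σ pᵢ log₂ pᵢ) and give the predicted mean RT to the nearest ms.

580 ms

H = 0.31·log₂(1/0.31) + 0.27·log₂(1/0.27) + 0.15·log₂(1/0.15) + 0.27·log₂(1/0.27) = 1.9544 bits.
RT = 385 + 100 × 1.9544 = 580.44 ms.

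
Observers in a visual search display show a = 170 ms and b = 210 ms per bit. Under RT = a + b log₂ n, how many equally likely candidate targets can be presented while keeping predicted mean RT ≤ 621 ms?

210·log₂ n ≤ 621 − 170 = 451, giving log₂ n ≤ 2.1476 and n ≤ 4.431. The largest whole number is 4.

4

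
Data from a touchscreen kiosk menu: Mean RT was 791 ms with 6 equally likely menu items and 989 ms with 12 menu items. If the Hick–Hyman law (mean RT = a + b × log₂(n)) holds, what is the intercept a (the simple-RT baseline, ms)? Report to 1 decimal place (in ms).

279.2 ms

Slope: b = (989 − 791) / (log₂ 12 − log₂ 6) = 198/1.0000 = 198.000 ms/bit.
Intercept: a = 791 − 198.000·log₂(6) = 279.177 ms.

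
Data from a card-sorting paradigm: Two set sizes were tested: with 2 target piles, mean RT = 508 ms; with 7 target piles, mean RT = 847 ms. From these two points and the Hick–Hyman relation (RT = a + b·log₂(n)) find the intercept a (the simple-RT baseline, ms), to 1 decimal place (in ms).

320.4 ms

The slope on a log₂ axis is (847 − 508) / (2.8074 − 1) = 187.567 ms/bit.
Intercept: a = 508 − 187.567·log₂(2) = 320.433 ms.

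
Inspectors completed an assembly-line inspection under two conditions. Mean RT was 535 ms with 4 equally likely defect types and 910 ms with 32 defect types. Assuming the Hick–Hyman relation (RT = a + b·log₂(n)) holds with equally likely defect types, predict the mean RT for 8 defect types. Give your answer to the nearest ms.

660 ms

With log₂ n on the abscissa the relation is linear; from the two conditions:
  b = (910 − 535) / (log₂ 32 − log₂ 4) = 375 / (5 − 2) = 125 ms/bit
  a = 535 − 125 × 2 = 285 ms
Then RT(8) = 285 + 125 × log₂ 8 = 285 + 125 × 3 ≈ 660.000 ms.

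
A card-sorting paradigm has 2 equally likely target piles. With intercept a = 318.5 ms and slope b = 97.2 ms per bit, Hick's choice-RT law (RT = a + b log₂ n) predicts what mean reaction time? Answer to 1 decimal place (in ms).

415.7 ms

log₂(2) = 1 bits, so RT = 318.5 + 97.2 × 1 ≈ 415.700 ms.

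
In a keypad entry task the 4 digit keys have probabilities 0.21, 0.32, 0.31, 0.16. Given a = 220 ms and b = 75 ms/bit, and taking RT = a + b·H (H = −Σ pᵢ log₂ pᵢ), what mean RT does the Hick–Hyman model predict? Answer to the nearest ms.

Entropy contributions −pᵢ log₂ pᵢ: 0.4728, 0.5260, 0.5238, 0.4230; sum H = 1.9457 bits.
RT = a + bH = 220 + 75·1.9457 = 365.93 ms.

366 ms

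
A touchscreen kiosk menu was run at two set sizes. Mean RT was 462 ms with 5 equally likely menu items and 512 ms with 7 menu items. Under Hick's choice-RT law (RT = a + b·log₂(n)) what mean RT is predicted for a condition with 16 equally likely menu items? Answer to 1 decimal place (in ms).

634.8 ms

Solve the two-equation system in a and b:
  b = (512 − 462) / (log₂ 7 − log₂ 5) = 50 / (2.8074 − 2.3219) = 103.002 ms/bit
  a = 462 − 103.002 × 2.3219 = 222.836 ms
Then RT(16) = 222.836 + 103.002 × log₂ 16 = 222.836 + 103.002 × 4 ≈ 634.845 ms.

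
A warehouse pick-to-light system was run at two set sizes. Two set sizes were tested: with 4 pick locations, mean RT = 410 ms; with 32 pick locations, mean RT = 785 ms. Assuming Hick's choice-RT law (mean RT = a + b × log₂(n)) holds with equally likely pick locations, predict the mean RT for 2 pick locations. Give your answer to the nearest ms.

285 ms

Solve the two-equation system in a and b:
  b = (785 − 410) / (log₂ 32 − log₂ 4) = 375 / (5 − 2) = 125 ms/bit
  a = 410 − 125 × 2 = 160 ms
Then RT(2) = 160 + 125 × log₂ 2 = 160 + 125 × 1 ≈ 285.000 ms.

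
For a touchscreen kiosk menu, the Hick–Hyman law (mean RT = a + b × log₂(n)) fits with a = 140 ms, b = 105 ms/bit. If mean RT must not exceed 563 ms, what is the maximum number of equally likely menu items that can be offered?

105·log₂ n ≤ 563 − 140 = 423, giving log₂ n ≤ 4.0286 and n ≤ 16.320. The largest whole number is 16.

16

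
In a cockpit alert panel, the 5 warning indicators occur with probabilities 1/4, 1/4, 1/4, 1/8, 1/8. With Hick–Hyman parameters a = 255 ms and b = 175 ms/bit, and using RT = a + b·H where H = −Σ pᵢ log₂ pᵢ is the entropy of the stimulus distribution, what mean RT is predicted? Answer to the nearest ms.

649 ms

H = −Σ pᵢ log₂ pᵢ = 0.25·2 + 0.25·2 + 0.25·2 + 0.125·3 + 0.125·3 = 2.250 bits.
RT = 255 + 175 × 2.250 = 648.75 ms.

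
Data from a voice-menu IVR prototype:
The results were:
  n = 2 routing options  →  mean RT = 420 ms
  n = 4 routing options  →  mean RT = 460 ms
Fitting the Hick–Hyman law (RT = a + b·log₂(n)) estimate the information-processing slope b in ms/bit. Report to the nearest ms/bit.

b = (RT₂ − RT₁)/(log₂ n₂ − log₂ n₁) = (460 − 420)/(2 − 1) = 40 ms/bit.

40 ms/bit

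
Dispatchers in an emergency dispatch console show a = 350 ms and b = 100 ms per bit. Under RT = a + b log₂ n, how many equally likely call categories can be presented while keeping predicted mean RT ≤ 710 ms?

Information budget: (710 − 350)/100 = 3.6000 bits, so n ≤ 2^3.6000 = 12.126 → at most 12.

12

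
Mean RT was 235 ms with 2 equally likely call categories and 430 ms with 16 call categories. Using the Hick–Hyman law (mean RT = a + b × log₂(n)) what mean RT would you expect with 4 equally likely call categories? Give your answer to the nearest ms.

With log₂ n on the abscissa the relation is linear; from the two conditions:
  b = (430 − 235) / (log₂ 16 − log₂ 2) = 195 / (4 − 1) = 65 ms/bit
  a = 235 − 65 × 1 = 170 ms
Then RT(4) = 170 + 65 × log₂ 4 = 170 + 65 × 2 ≈ 300.000 ms.

300 ms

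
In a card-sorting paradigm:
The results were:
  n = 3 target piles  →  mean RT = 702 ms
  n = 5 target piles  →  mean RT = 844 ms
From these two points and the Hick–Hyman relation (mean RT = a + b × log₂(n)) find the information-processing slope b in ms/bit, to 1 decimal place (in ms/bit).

192.7 ms/bit

Slope: b = (844 − 702) / (log₂ 5 − log₂ 3) = 142/0.7370 = 192.682 ms/bit.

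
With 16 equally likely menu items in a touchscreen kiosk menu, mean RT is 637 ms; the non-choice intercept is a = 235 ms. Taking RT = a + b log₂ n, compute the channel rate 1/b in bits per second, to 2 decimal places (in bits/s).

9.95 bits/s

Choice component = 637 − 235 = 402 ms over log₂(16) = 4 bits.
b = 402 / 4 = 100.500 ms/bit, so 1/b = 9.950 bits/s.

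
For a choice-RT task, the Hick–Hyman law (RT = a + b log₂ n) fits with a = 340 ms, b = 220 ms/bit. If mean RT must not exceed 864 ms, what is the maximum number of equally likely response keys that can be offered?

5

220·log₂ n ≤ 864 − 340 = 524, giving log₂ n ≤ 2.3818 and n ≤ 5.212. The largest whole number is 5.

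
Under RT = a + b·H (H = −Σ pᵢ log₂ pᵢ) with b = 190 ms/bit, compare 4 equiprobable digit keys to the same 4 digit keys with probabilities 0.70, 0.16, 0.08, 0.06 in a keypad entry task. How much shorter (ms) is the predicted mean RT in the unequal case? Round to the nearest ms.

130 ms

The RT saving is b·ΔH. Equiprobable H₀ = log₂(4) = 2.0000 bits; with the given probabilities H = 1.3183 bits.
b·(H₀ − H) = 190 × (2.0000 − 1.3183) = 129.53 ms.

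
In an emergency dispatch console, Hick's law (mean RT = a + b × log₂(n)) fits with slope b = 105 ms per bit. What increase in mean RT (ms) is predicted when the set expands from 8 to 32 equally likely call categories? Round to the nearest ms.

210 ms

ΔRT = (a + b log₂ n₂) − (a + b log₂ n₁) = b·(log₂ n₂ − log₂ n₁).
log₂(32) − log₂(8) = log₂(32/8) = log₂(4) = 2.
ΔRT = 105 × 2.0000 = 210.000 ms.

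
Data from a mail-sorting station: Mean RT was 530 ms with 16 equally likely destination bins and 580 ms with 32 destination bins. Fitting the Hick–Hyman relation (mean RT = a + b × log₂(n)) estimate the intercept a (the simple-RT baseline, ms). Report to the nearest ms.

The slope on a log₂ axis is (580 − 530) / (5 − 4) = 50 ms/bit.
a = RT₁ − b·log₂ n₁ = 530 − 50 × 4 = 330.000 ms.

330 ms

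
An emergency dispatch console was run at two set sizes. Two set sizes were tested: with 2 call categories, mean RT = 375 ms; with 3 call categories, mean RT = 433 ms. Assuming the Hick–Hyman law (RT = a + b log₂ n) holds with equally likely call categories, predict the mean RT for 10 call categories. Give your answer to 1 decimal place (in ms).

Solve the two-equation system in a and b:
  b = (433 − 375) / (log₂ 3 − log₂ 2) = 58 / (1.5850 − 1) = 99.152 ms/bit
  a = 375 − 99.152 × 1 = 275.848 ms
Then RT(10) = 275.848 + 99.152 × log₂ 10 = 275.848 + 99.152 × 3.3219 ≈ 605.223 ms.

605.2 ms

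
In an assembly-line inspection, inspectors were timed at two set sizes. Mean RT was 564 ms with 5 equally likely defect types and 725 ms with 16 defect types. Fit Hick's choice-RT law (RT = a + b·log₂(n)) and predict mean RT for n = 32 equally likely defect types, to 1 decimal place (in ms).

820.9 ms

Fit slope and intercept:
  b = (725 − 564) / (log₂ 16 − log₂ 5) = 161 / (4 − 2.3219) = 95.943 ms/bit
  a = 564 − 95.943 × 2.3219 = 341.226 ms
Then RT(32) = 341.226 + 95.943 × log₂ 32 = 341.226 + 95.943 × 5 ≈ 820.943 ms.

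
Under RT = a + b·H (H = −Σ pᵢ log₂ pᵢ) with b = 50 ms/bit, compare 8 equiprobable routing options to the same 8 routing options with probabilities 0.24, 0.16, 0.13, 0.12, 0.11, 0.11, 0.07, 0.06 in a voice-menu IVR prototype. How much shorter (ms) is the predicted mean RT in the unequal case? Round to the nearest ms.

6 ms

The RT saving is b·ΔH. Equiprobable H₀ = log₂(8) = 3.0000 bits; with the given probabilities H = 2.8795 bits.
b·(H₀ − H) = 50 × (3.0000 − 2.8795) = 6.02 ms.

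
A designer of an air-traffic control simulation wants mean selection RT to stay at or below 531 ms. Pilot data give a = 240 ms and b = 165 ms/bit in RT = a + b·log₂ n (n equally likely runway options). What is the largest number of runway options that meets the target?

165·log₂ n ≤ 531 − 240 = 291, giving log₂ n ≤ 1.7636 and n ≤ 3.396. The largest whole number is 3.

3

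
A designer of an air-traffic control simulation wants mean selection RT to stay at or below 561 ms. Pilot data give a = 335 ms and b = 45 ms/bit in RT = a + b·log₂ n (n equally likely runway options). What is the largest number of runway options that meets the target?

Information budget: (561 − 335)/45 = 5.0222 bits, so n ≤ 2^5.0222 = 32.497 → at most 32.

32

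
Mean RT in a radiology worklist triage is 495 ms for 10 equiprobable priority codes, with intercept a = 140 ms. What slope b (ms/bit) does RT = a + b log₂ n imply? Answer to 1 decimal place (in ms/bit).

10 alternatives carry log₂ 10 = 3.3219 bits; the choice cost is 495 − 140 = 355 ms, so b = 355/3.3219 = 106.866 ms/bit.

106.9 ms/bit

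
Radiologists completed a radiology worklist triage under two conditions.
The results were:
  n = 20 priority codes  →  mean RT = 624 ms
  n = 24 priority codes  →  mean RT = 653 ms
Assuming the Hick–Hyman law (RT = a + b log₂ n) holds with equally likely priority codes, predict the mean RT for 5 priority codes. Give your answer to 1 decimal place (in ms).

403.5 ms

With log₂ n on the abscissa the relation is linear; from the two conditions:
  b = (653 − 624) / (log₂ 24 − log₂ 20) = 29 / (4.5850 − 4.3219) = 110.252 ms/bit
  a = 624 − 110.252 × 4.3219 = 147.500 ms
Then RT(5) = 147.500 + 110.252 × log₂ 5 = 147.500 + 110.252 × 2.3219 ≈ 403.497 ms.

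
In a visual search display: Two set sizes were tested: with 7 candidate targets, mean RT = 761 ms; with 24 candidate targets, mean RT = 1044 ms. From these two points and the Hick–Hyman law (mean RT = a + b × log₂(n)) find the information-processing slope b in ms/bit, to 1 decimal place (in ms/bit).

b = (RT₂ − RT₁)/(log₂ n₂ − log₂ n₁) = (1044 − 761)/(4.5850 − 2.8074) = 159.203 ms/bit.

159.2 ms/bit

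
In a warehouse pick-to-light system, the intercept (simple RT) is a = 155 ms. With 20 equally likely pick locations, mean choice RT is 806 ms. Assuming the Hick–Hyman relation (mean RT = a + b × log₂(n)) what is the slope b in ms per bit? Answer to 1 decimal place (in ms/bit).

150.6 ms/bit

b = (806 − 155) / log₂(20) = 651 / 4.3219 = 150.627 ms/bit.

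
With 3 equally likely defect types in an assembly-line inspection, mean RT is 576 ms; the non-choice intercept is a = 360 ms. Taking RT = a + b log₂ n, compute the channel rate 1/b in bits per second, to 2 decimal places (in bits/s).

b = (576 − 360)/log₂ 3 = 216/1.5850 = 136.281 ms per bit = 0.13628 s/bit; the reciprocal is 7.338 bits/s.

7.34 bits/s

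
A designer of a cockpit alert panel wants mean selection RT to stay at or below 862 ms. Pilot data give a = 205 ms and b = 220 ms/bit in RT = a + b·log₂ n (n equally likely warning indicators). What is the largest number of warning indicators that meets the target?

Set 205 + 220·log₂ n ≤ 862 → log₂ n ≤ (862 − 205)/220 = 2.9864.
So n ≤ 2^2.9864 = 7.925; the largest integer n is 7.

7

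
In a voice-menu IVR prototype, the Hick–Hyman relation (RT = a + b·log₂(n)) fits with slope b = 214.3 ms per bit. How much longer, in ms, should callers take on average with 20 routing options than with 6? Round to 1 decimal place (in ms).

372.2 ms

ΔRT = (a + b log₂ n₂) − (a + b log₂ n₁) = b·(log₂ n₂ − log₂ n₁).
log₂(20) − log₂(6) = 4.3219 − 2.5850 = 1.7370.
ΔRT = 214.3 × 1.7370 = 372.232 ms.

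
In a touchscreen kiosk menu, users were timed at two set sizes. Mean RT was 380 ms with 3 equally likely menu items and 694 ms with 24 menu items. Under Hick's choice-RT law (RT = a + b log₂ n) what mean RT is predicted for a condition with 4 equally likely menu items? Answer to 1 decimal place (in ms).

423.4 ms

Fit slope and intercept:
  b = (694 − 380) / (log₂ 24 − log₂ 3) = 314 / (4.5850 − 1.5850) = 104.667 ms/bit
  a = 380 − 104.667 × 1.5850 = 214.107 ms
Then RT(4) = 214.107 + 104.667 × log₂ 4 = 214.107 + 104.667 × 2 ≈ 423.441 ms.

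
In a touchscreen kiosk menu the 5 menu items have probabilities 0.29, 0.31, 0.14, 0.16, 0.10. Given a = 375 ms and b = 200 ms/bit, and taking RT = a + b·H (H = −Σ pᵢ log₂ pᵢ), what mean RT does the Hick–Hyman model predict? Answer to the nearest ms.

814 ms

Entropy contributions −pᵢ log₂ pᵢ: 0.5179, 0.5238, 0.3971, 0.4230, 0.3322; sum H = 2.1940 bits.
RT = a + bH = 375 + 200·2.1940 = 813.80 ms.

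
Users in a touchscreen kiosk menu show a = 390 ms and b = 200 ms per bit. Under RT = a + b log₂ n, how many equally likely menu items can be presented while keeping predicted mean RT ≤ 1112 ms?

12

Information budget: (1112 − 390)/200 = 3.6100 bits, so n ≤ 2^3.6100 = 12.210 → at most 12.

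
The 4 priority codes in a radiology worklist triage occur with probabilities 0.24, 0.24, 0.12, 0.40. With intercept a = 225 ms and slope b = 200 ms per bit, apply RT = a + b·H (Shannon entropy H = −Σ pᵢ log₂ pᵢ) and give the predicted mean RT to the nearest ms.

602 ms

Entropy contributions −pᵢ log₂ pᵢ: 0.4941, 0.4941, 0.3671, 0.5288; sum H = 1.8841 bits.
RT = a + bH = 225 + 200·1.8841 = 601.82 ms.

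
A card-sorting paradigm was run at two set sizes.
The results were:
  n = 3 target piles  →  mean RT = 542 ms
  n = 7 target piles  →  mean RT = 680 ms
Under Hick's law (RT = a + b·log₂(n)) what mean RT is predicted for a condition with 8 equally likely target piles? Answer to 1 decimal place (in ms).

701.7 ms

Fit slope and intercept:
  b = (680 − 542) / (log₂ 7 − log₂ 3) = 138 / (2.8074 − 1.5850) = 112.893 ms/bit
  a = 542 − 112.893 × 1.5850 = 363.068 ms
Then RT(8) = 363.068 + 112.893 × log₂ 8 = 363.068 + 112.893 × 3 ≈ 701.748 ms.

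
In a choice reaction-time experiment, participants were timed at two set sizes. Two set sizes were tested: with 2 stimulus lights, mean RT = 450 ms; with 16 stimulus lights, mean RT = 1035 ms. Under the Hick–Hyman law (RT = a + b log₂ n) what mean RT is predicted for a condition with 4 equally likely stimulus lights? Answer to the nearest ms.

645 ms

Solve the two-equation system in a and b:
  b = (1035 − 450) / (log₂ 16 − log₂ 2) = 585 / (4 − 1) = 195 ms/bit
  a = 450 − 195 × 1 = 255 ms
Then RT(4) = 255 + 195 × log₂ 4 = 255 + 195 × 2 ≈ 645.000 ms.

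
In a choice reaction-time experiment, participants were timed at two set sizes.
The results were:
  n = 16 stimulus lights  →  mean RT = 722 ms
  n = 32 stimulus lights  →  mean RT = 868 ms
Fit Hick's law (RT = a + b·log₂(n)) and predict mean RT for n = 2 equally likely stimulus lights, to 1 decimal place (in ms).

284.0 ms

With log₂ n on the abscissa the relation is linear; from the two conditions:
  b = (868 − 722) / (log₂ 32 − log₂ 16) = 146 / (5 − 4) = 146.000 ms/bit
  a = 722 − 146.000 × 4 = 138.000 ms
Then RT(2) = 138.000 + 146.000 × log₂ 2 = 138.000 + 146.000 × 1 ≈ 284.000 ms.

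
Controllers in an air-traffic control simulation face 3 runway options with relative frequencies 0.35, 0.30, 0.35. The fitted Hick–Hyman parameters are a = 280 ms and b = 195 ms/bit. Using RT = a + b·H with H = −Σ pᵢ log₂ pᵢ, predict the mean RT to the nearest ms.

Entropy contributions −pᵢ log₂ pᵢ: 0.5301, 0.5211, 0.5301; sum H = 1.5813 bits.
RT = a + bH = 280 + 195·1.5813 = 588.35 ms.

588 ms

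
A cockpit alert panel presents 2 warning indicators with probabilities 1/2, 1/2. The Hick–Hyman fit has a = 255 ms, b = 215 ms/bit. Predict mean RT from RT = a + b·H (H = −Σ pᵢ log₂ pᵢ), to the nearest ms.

Each term −pᵢ log₂ pᵢ: 0.5·1 + 0.5·1; summed, H = 1.000 bits.
Mean RT = a + bH = 255 + 215·1.000 = 470.00 ms.

470 ms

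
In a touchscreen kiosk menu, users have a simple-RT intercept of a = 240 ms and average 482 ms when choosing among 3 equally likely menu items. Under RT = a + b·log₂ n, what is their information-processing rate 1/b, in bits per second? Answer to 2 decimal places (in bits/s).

6.55 bits/s

b = (482 − 240)/log₂ 3 = 242/1.5850 = 152.685 ms per bit = 0.15269 s/bit; the reciprocal is 6.549 bits/s.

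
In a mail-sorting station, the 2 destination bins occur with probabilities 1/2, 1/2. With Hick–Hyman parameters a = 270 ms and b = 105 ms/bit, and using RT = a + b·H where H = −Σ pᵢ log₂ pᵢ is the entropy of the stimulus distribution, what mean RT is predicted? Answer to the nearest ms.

375 ms

Each term −pᵢ log₂ pᵢ: 0.5·1 + 0.5·1; summed, H = 1.000 bits.
Mean RT = a + bH = 270 + 105·1.000 = 375.00 ms.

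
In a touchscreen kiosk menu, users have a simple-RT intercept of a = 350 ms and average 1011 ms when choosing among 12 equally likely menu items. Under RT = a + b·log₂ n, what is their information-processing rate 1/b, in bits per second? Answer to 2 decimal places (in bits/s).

5.42 bits/s

b = (1011 − 350)/log₂ 12 = 661/3.5850 = 184.381 ms per bit = 0.18438 s/bit; the reciprocal is 5.424 bits/s.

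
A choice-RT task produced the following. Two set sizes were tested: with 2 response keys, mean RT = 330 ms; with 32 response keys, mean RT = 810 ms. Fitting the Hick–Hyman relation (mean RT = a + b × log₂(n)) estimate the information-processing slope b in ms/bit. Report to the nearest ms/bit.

120 ms/bit

b = (RT₂ − RT₁)/(log₂ n₂ − log₂ n₁) = (810 − 330)/(5 − 1) = 120 ms/bit.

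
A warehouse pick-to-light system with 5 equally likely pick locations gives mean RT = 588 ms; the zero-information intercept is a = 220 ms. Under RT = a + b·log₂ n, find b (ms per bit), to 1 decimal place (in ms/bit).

158.5 ms/bit

b = (588 − 220) / log₂(5) = 368 / 2.3219 = 158.489 ms/bit.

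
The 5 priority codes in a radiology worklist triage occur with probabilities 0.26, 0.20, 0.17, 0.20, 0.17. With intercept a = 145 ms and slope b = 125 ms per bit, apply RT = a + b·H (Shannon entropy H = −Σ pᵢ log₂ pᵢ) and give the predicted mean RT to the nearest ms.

Entropy contributions −pᵢ log₂ pᵢ: 0.5053, 0.4644, 0.4346, 0.4644, 0.4346; sum H = 2.3032 bits.
RT = a + bH = 145 + 125·2.3032 = 432.90 ms.

433 ms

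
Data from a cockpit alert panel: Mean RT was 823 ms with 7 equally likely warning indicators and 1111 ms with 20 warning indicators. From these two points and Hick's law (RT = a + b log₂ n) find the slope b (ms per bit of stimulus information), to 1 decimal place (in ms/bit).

The slope on a log₂ axis is (1111 − 823) / (4.3219 − 2.8074) = 190.153 ms/bit.

190.2 ms/bit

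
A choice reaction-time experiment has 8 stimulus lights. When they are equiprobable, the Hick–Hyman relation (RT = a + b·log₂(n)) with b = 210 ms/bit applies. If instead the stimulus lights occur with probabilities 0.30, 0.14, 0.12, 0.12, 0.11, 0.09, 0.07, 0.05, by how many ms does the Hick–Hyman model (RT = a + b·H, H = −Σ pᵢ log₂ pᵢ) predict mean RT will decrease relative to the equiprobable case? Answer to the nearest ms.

Equiprobable entropy H₀ = log₂ 8 = 3.0000 bits.
Skewed entropy H = −Σ pᵢ log₂ pᵢ = 2.7999 bits.
ΔRT = b·(H₀ − H) = 210 × 0.2001 = 42.02 ms.

42 ms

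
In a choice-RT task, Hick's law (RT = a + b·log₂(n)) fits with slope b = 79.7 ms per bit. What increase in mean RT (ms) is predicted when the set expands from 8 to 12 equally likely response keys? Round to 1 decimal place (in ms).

Only the slope matters, since a is common to both: ΔRT = b·log₂(n₂/n₁).
log₂(12) − log₂(8) = 3.5850 − 3 = 0.5850.
ΔRT = 79.7 × 0.5850 = 46.622 ms.

46.6 ms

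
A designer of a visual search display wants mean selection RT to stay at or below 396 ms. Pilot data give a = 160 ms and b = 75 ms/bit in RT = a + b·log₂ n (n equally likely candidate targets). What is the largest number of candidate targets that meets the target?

8

75·log₂ n ≤ 396 − 160 = 236, giving log₂ n ≤ 3.1467 and n ≤ 8.856. The largest whole number is 8.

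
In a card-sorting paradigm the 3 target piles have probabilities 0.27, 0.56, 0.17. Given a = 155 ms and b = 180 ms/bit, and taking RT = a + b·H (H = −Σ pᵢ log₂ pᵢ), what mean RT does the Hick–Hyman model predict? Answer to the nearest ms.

Entropy contributions −pᵢ log₂ pᵢ: 0.5100, 0.4684, 0.4346; sum H = 1.4130 bits.
RT = a + bH = 155 + 180·1.4130 = 409.35 ms.

409 ms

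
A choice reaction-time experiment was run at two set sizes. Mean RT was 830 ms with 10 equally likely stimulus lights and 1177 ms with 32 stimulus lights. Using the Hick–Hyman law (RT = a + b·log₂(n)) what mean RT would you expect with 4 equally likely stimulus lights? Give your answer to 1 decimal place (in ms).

Fit slope and intercept:
  b = (1177 − 830) / (log₂ 32 − log₂ 10) = 347 / (5 − 3.3219) = 206.785 ms/bit
  a = 830 − 206.785 × 3.3219 = 143.075 ms
Then RT(4) = 143.075 + 206.785 × log₂ 4 = 143.075 + 206.785 × 2 ≈ 556.645 ms.

556.6 ms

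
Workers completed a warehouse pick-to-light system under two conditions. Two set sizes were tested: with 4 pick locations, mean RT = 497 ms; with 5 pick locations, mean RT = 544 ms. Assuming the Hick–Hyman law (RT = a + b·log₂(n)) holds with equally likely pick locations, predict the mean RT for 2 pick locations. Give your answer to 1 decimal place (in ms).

351.0 ms

RT is linear in log₂ n, so two points fix the line:
  b = (544 − 497) / (log₂ 5 − log₂ 4) = 47 / (2.3219 − 2) = 145.995 ms/bit
  a = 497 − 145.995 × 2 = 205.009 ms
Then RT(2) = 205.009 + 145.995 × log₂ 2 = 205.009 + 145.995 × 1 ≈ 351.005 ms.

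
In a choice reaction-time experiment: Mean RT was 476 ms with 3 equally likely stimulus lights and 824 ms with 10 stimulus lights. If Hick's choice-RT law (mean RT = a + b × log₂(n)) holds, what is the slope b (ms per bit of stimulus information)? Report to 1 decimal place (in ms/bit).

200.3 ms/bit

Slope: b = (824 − 476) / (log₂ 10 − log₂ 3) = 348/1.7370 = 200.349 ms/bit.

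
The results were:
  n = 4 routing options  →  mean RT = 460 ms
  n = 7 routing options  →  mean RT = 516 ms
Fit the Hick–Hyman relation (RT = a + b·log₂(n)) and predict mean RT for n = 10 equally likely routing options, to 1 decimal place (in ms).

551.7 ms

Solve the two-equation system in a and b:
  b = (516 − 460) / (log₂ 7 − log₂ 4) = 56 / (2.8074 − 2) = 69.362 ms/bit
  a = 460 − 69.362 × 2 = 321.275 ms
Then RT(10) = 321.275 + 69.362 × log₂ 10 = 321.275 + 69.362 × 3.3219 ≈ 551.692 ms.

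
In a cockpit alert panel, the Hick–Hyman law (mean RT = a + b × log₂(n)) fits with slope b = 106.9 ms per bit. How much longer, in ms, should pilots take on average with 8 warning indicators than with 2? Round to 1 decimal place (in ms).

Only the slope matters, since a is common to both: ΔRT = b·log₂(n₂/n₁).
log₂(8) − log₂(2) = log₂(8/2) = log₂(4) = 2.
ΔRT = 106.9 × 2.0000 = 213.800 ms.

213.8 ms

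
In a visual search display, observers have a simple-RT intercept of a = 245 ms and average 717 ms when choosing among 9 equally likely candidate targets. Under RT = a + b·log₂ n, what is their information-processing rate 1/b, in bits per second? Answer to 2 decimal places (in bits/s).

b = (717 − 245)/log₂ 9 = 472/3.1699 = 148.899 ms per bit = 0.14890 s/bit; the reciprocal is 6.716 bits/s.

6.72 bits/s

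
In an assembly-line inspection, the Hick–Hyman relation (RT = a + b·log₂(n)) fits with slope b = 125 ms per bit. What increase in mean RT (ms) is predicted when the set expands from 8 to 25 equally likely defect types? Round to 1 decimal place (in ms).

205.5 ms

ΔRT = (a + b log₂ n₂) − (a + b log₂ n₁) = b·(log₂ n₂ − log₂ n₁).
log₂(25) − log₂(8) = 4.6439 − 3 = 1.6439.
ΔRT = 125 × 1.6439 = 205.482 ms.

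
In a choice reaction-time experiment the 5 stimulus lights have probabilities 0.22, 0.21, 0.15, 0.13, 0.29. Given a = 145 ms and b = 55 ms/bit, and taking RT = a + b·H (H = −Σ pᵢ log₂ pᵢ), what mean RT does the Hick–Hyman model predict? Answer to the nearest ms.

H = 0.22·log₂(1/0.22) + 0.21·log₂(1/0.21) + 0.15·log₂(1/0.15) + 0.13·log₂(1/0.13) + 0.29·log₂(1/0.29) = 2.2645 bits.
RT = 145 + 55 × 2.2645 = 269.55 ms.

270 ms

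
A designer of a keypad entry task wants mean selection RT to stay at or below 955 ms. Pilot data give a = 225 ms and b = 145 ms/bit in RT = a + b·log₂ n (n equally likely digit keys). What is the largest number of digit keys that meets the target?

Information budget: (955 − 225)/145 = 5.0345 bits, so n ≤ 2^5.0345 = 32.774 → at most 32.

32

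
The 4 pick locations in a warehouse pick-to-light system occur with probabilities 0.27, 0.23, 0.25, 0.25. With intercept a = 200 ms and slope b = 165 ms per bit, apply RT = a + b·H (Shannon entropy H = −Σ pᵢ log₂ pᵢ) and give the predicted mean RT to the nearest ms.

H = 0.27·log₂(1/0.27) + 0.23·log₂(1/0.23) + 0.25·log₂(1/0.25) + 0.25·log₂(1/0.25) = 1.9977 bits.
RT = 200 + 165 × 1.9977 = 529.62 ms.

530 ms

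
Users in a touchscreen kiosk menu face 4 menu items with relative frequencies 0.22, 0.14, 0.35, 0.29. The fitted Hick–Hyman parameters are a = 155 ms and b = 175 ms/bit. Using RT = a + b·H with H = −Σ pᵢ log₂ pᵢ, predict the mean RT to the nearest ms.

Entropy contributions −pᵢ log₂ pᵢ: 0.4806, 0.3971, 0.5301, 0.5179; sum H = 1.9257 bits.
RT = a + bH = 155 + 175·1.9257 = 492.00 ms.

492 ms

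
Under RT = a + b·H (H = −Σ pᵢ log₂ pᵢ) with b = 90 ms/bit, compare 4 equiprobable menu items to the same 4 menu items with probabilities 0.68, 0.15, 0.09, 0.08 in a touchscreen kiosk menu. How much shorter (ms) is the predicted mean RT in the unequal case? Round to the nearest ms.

The RT saving is b·ΔH. Equiprobable H₀ = log₂(4) = 2.0000 bits; with the given probabilities H = 1.3931 bits.
b·(H₀ − H) = 90 × (2.0000 − 1.3931) = 54.63 ms.

55 ms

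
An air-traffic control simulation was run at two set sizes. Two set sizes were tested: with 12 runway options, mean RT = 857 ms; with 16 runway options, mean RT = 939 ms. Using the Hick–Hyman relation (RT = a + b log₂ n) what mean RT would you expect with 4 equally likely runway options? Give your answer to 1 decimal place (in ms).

With log₂ n on the abscissa the relation is linear; from the two conditions:
  b = (939 − 857) / (log₂ 16 − log₂ 12) = 82 / (4 − 3.5850) = 197.573 ms/bit
  a = 857 − 197.573 × 3.5850 = 148.710 ms
Then RT(4) = 148.710 + 197.573 × log₂ 4 = 148.710 + 197.573 × 2 ≈ 543.855 ms.

543.9 ms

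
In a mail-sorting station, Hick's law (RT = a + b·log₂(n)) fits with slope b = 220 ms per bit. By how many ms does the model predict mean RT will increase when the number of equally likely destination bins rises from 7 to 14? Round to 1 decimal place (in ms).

The intercept a cancels: ΔRT = b·(log₂ n₂ − log₂ n₁) = b·log₂(n₂/n₁).
log₂(14) − log₂(7) = log₂(14/7) = log₂(2) = 1.
ΔRT = 220 × 1.0000 = 220.000 ms.

220.0 ms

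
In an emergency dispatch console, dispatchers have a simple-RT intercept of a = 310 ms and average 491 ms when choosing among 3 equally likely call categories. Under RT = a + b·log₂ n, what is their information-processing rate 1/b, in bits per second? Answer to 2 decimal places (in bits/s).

b = (491 − 310)/log₂ 3 = 181/1.5850 = 114.198 ms per bit = 0.11420 s/bit; the reciprocal is 8.757 bits/s.

8.76 bits/s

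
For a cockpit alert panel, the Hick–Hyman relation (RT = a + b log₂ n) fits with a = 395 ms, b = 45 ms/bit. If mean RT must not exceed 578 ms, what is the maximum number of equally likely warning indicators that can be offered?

16

Information budget: (578 − 395)/45 = 4.0667 bits, so n ≤ 2^4.0667 = 16.757 → at most 16.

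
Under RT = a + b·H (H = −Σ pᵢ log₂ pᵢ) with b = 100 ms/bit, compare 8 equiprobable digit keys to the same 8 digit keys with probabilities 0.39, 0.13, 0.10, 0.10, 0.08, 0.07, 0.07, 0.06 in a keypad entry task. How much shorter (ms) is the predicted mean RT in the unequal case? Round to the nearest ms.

35 ms

Equiprobable entropy H₀ = log₂ 8 = 3.0000 bits.
Skewed entropy H = −Σ pᵢ log₂ pᵢ = 2.6490 bits.
ΔRT = b·(H₀ − H) = 100 × 0.3510 = 35.10 ms.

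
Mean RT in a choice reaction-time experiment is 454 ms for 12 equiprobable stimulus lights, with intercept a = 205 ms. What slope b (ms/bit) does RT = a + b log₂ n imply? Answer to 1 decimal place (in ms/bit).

log₂(12) = 3.5850 bits.
b = (RT − a)/log₂ n = (454 − 205) / 3.5850 = 69.457 ms/bit.

69.5 ms/bit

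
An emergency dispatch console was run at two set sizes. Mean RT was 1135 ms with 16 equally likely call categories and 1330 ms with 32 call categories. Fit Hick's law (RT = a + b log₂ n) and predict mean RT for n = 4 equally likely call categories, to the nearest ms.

RT is linear in log₂ n, so two points fix the line:
  b = (1330 − 1135) / (log₂ 32 − log₂ 16) = 195 / (5 − 4) = 195 ms/bit
  a = 1135 − 195 × 4 = 355 ms
Then RT(4) = 355 + 195 × log₂ 4 = 355 + 195 × 2 ≈ 745.000 ms.

745 ms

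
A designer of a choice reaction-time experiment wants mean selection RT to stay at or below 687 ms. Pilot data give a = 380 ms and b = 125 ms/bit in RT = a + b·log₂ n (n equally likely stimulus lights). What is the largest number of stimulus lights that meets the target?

5

Set 380 + 125·log₂ n ≤ 687 → log₂ n ≤ (687 − 380)/125 = 2.4560.
So n ≤ 2^2.4560 = 5.487; the largest integer n is 5.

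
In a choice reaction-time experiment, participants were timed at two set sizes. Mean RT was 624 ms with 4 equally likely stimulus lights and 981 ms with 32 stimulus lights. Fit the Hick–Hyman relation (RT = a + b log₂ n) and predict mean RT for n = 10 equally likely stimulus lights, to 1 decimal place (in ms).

Solve the two-equation system in a and b:
  b = (981 − 624) / (log₂ 32 − log₂ 4) = 357 / (5 − 2) = 119.000 ms/bit
  a = 624 − 119.000 × 2 = 386.000 ms
Then RT(10) = 386.000 + 119.000 × log₂ 10 = 386.000 + 119.000 × 3.3219 ≈ 781.309 ms.

781.3 ms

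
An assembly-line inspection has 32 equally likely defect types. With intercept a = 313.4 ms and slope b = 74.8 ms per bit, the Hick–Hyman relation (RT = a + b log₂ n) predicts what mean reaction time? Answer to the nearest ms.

687 ms

log₂(32) = 5 bits, so RT = 313.4 + 74.8 × 5 ≈ 687.400 ms.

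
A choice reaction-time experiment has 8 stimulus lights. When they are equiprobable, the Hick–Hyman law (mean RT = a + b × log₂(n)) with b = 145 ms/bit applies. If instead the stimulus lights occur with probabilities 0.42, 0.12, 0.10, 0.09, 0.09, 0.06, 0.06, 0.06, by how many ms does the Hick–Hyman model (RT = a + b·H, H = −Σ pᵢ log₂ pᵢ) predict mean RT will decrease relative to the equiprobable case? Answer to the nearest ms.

61 ms

The RT saving is b·ΔH. Equiprobable H₀ = log₂(8) = 3.0000 bits; with the given probabilities H = 2.5808 bits.
b·(H₀ − H) = 145 × (3.0000 − 2.5808) = 60.78 ms.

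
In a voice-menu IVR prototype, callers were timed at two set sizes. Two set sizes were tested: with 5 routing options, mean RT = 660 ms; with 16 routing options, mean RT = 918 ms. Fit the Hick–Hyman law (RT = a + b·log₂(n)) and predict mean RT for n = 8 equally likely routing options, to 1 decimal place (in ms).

Solve the two-equation system in a and b:
  b = (918 − 660) / (log₂ 16 − log₂ 5) = 258 / (4 − 2.3219) = 153.748 ms/bit
  a = 660 − 153.748 × 2.3219 = 303.008 ms
Then RT(8) = 303.008 + 153.748 × log₂ 8 = 303.008 + 153.748 × 3 ≈ 764.252 ms.

764.3 ms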